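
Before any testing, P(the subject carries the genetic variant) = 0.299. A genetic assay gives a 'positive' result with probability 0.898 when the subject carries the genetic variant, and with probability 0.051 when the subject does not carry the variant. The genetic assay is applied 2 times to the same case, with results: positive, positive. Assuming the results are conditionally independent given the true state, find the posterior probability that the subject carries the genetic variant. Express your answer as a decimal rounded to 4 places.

With H the event that the subject carries the genetic variant, the joint likelihood of the observed sequence is P(data|H) = 0.898·0.898 = 0.80640 and P(data|¬H) = 0.051·0.051 = 0.0026010.
Bayes: P(H|data) = 0.299·0.80640 / (0.299·0.80640 + 0.701·0.0026010) = 0.24111/0.24294 = 0.9925.

Posterior P(H) ≈ 0.9925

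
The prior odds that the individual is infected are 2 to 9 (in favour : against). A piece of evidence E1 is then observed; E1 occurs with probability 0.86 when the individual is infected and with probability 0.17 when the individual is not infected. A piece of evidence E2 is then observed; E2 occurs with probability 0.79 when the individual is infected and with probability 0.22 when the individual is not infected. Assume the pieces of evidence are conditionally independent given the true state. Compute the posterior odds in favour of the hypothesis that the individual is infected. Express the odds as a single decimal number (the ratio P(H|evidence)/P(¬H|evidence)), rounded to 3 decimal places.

Prior odds = 2/9 = 0.22222. In log-odds, ln(0.22222) = -1.5041.
Add log likelihood ratios: ln(5.0588) + ln(3.5909) = 2.8995.
Posterior log-odds = 1.3955, so posterior odds = exp(1.3955) = 4.0368.

Posterior odds ≈ 4.037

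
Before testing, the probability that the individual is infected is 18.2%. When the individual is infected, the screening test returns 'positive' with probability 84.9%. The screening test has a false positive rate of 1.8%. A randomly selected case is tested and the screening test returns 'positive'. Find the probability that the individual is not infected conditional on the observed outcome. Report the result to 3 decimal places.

P(¬H | E) ≈ 0.087

Write H for 'the individual is infected'. Prior odds H:¬H = 0.182/0.818 = 0.22249. For the 'positive' outcome, the likelihood ratio is 0.849/0.018 = 47.167.
Posterior odds = 0.22249 × 47.167 = 10.494, so P(H|E) = 10.494/(1+10.494) = 0.913. Then P(¬H|E) = 1 − 0.913 = 0.087.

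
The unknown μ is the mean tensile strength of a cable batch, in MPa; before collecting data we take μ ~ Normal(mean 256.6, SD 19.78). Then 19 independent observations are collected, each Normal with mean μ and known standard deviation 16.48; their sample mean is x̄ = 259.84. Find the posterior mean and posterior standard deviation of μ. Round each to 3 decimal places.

Prior precision 1/τ₀² = 1/19.78² = 0.00255592; data precision n/σ² = 19/16.48² = 0.0699583.
Posterior precision = 0.00255592 + 0.0699583 = 0.0725142, giving posterior SD = 1/√0.0725142 = 3.714.
Posterior mean = (0.00255592·256.6 + 0.0699583·259.84) / 0.0725142 = 259.726.

Posterior mean ≈ 259.726; posterior SD ≈ 3.714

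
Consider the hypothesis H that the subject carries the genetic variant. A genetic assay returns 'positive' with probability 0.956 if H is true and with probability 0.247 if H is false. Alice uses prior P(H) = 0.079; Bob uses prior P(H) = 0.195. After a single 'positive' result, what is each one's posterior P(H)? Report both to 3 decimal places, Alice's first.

Alice: 0.249; Bob: 0.484

The likelihood ratio for a 'positive' result is 0.956/0.247 = 3.8704.
Alice: prior odds 0.079/0.921 = 0.085776; posterior odds 0.33199; posterior probability 0.249.
Bob: prior odds 0.195/0.805 = 0.24224; posterior odds 0.93756; posterior probability 0.484.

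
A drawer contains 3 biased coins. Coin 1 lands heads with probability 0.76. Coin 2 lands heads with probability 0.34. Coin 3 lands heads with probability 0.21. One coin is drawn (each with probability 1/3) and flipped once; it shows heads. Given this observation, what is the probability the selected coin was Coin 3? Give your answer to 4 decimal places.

P(heads|C1) = 0.76; P(heads|C2) = 0.34; P(heads|C3) = 0.21.
Prior × likelihood for each source: 0.333333·0.76=0.2533, 0.333333·0.34=0.1133, 0.333333·0.21=0.07000. Summing gives P(heads) = 0.43667.
P(Coin 3 | heads) = 0.07000 / 0.43667 = 0.1603.

Posterior probability ≈ 0.1603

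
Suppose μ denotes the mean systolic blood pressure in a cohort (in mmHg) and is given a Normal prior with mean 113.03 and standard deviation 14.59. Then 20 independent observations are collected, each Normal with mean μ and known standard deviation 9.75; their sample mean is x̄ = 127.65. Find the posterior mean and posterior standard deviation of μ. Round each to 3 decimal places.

Prior precision 1/τ₀² = 1/14.59² = 0.00469774; data precision n/σ² = 20/9.75² = 0.210388.
Posterior precision = 0.00469774 + 0.210388 = 0.215086, giving posterior SD = 1/√0.215086 = 2.156.
Posterior mean = (0.00469774·113.03 + 0.210388·127.65) / 0.215086 = 127.331.

Posterior mean ≈ 127.331; posterior SD ≈ 2.156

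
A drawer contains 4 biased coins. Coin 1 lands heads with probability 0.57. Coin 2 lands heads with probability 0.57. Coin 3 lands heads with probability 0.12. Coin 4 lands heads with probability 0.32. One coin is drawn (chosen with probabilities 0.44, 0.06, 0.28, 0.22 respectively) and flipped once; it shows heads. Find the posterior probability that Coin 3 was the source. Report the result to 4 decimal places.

Posterior probability ≈ 0.0864

P(heads|C1) = 0.57; P(heads|C2) = 0.57; P(heads|C3) = 0.12; P(heads|C4) = 0.32.
Prior × likelihood for each source: 0.44·0.57=0.2508, 0.06·0.57=0.03420, 0.28·0.12=0.03360, 0.22·0.32=0.07040. Summing gives P(heads) = 0.38900.
P(Coin 3 | heads) = 0.03360 / 0.38900 = 0.0864.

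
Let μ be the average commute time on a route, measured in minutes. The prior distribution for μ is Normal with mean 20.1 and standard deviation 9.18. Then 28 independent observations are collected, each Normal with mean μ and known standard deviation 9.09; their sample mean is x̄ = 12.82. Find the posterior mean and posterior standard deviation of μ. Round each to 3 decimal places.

Prior precision 1/τ₀² = 1/9.18² = 0.0118663; data precision n/σ² = 28/9.09² = 0.338868.
Posterior precision = 0.0118663 + 0.338868 = 0.350734, giving posterior SD = 1/√0.350734 = 1.689.
Posterior mean = (0.0118663·20.1 + 0.338868·12.82) / 0.350734 = 13.066.

Posterior mean ≈ 13.066; posterior SD ≈ 1.689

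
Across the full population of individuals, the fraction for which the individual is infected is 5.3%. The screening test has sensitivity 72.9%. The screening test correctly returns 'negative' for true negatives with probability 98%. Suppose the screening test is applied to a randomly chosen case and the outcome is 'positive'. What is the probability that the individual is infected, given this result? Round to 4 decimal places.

Let H be the event that the individual is infected. P(H) = 0.053, so P(¬H) = 0.947. With E the 'positive' result, P(E|H) = 0.729 and P(E|¬H) = 0.02.
P(E) = 0.729·0.053 + 0.02·0.947 = 0.038637 + 0.018940 = 0.057577.
By Bayes' theorem, P(H|E) = 0.038637 / 0.057577 = 0.6710.

P(H | E) ≈ 0.6710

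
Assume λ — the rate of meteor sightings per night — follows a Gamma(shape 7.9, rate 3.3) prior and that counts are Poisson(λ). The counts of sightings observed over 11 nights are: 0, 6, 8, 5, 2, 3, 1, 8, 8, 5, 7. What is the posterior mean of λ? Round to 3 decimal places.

Posterior mean ≈ 4.259

Total count ∑xᵢ = 53 over n = 11 nights.
Gamma is conjugate to the Poisson likelihood: posterior is Gamma(shape = 7.9+53 = 60.9, rate = 3.3+11 = 14.3).
Posterior mean = shape/rate = 60.9/14.3 = 4.259.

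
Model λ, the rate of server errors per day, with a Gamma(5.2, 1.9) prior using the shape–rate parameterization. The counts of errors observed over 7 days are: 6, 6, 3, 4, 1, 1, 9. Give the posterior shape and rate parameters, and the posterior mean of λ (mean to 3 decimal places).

Posterior: Gamma(shape=35.2, rate=8.9); mean ≈ 3.955

The Poisson likelihood adds the total count to the shape and the number of exposure periods to the rate. Here ∑xᵢ = 30 and n = 7, so shape 5.2→35.2 and rate 1.9→8.9.
E[λ | data] = 35.2/8.9 = 3.955.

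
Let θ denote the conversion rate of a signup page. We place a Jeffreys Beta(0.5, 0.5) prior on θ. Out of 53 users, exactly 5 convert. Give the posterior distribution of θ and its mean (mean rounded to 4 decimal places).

The binomial likelihood is conjugate to the Beta prior: with 5 successes and 48 failures, the posterior is Beta(0.5+5, 0.5+48) = Beta(5.5, 48.5).
E[θ | data] = 5.5/(5.5+48.5) = 0.1019.

Posterior: Beta(5.5, 48.5); mean ≈ 0.1019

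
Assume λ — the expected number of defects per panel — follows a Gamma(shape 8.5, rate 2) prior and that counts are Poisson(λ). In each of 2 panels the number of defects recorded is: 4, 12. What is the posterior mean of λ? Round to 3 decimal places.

Posterior mean ≈ 6.125

The Poisson likelihood adds the total count to the shape and the number of exposure periods to the rate. Here ∑xᵢ = 16 and n = 2, so shape 8.5→24.5 and rate 2→4.
Posterior mean = shape/rate = 24.5/4 = 6.125.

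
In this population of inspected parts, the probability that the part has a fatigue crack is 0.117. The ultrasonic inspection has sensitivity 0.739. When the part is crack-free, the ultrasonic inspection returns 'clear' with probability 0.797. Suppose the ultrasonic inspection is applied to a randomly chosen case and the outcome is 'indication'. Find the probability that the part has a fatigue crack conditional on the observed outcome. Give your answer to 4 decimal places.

P(H | E) ≈ 0.3254

Write H for 'the part has a fatigue crack'. Prior odds H:¬H = 0.117/0.883 = 0.13250. For the 'indication' outcome, the likelihood ratio is 0.739/0.203 = 3.6404.
Posterior odds = 0.13250 × 3.6404 = 0.48236, so P(H|E) = 0.48236/(1+0.48236) = 0.3254.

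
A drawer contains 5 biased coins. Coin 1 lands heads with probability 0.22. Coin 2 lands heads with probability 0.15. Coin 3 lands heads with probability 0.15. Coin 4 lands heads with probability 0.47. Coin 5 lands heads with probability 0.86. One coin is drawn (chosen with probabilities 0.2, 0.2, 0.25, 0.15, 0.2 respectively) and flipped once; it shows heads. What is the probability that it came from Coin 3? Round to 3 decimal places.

Posterior probability ≈ 0.106

Tabulate prior·likelihood by source: [1] prior 0.2, lik 0.22, product 0.04400; [2] prior 0.2, lik 0.15, product 0.03000; [3] prior 0.25, lik 0.15, product 0.03750; [4] prior 0.15, lik 0.47, product 0.07050; [5] prior 0.2, lik 0.86, product 0.1720.
Normalizing constant = 0.35400; the posterior for Coin 3 is its product over the sum, 0.03750/0.35400 = 0.106.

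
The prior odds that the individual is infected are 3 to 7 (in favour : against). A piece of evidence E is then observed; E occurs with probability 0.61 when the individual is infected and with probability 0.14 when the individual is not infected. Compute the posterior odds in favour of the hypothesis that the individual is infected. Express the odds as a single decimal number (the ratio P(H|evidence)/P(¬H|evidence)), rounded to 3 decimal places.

Posterior odds ≈ 1.867

Prior odds = 3/7 = 0.42857. In log-odds, ln(0.42857) = -0.84730.
Add log likelihood ratio: ln(4.3571) = 1.4718.
Posterior log-odds = 0.62452, so posterior odds = exp(0.62452) = 1.8673.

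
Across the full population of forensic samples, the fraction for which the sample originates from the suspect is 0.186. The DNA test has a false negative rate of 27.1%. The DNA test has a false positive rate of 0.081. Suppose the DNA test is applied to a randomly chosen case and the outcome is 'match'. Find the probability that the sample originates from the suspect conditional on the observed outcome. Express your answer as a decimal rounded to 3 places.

Let H be the event that the sample originates from the suspect. P(H) = 0.186, so P(¬H) = 0.814. With E the 'match' result, P(E|H) = 0.729 and P(E|¬H) = 0.081.
P(E) = 0.729·0.186 + 0.081·0.814 = 0.13559 + 0.065934 = 0.20153.
By Bayes' theorem, P(H|E) = 0.13559 / 0.20153 = 0.673.

P(H | E) ≈ 0.673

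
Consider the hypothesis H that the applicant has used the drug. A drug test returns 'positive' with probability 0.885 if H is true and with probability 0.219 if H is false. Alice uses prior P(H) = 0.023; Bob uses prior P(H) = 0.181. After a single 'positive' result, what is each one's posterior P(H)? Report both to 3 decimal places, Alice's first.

P('+'|H) = 0.885, P('+'|¬H) = 0.219.
Alice: numerator 0.885·0.023 = 0.020355; evidence = 0.020355+0.219·0.977 = 0.23432; posterior = 0.087.
Bob: numerator 0.885·0.181 = 0.16018; evidence = 0.16018+0.219·0.819 = 0.33955; posterior = 0.472.

Alice: 0.087; Bob: 0.472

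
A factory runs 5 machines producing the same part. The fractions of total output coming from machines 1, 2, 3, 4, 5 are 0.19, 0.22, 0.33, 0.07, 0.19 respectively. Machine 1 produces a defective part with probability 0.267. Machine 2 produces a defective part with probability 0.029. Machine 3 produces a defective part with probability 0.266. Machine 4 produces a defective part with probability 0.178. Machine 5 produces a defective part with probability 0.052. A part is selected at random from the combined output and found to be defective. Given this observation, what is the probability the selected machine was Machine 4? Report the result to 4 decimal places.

Tabulate prior·likelihood by source: [1] prior 0.19, lik 0.267, product 0.05073; [2] prior 0.22, lik 0.029, product 0.006380; [3] prior 0.33, lik 0.266, product 0.08778; [4] prior 0.07, lik 0.178, product 0.01246; [5] prior 0.19, lik 0.052, product 0.009880.
Normalizing constant = 0.16723; the posterior for Machine 4 is its product over the sum, 0.01246/0.16723 = 0.0745.

Posterior probability ≈ 0.0745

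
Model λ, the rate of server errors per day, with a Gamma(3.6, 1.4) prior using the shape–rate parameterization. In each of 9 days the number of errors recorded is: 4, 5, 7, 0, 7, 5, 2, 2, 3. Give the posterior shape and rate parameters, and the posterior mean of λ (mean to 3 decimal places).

Total count ∑xᵢ = 35 over n = 9 days.
Gamma is conjugate to the Poisson likelihood: posterior is Gamma(shape = 3.6+35 = 38.6, rate = 1.4+9 = 10.4).
Posterior mean = shape/rate = 38.6/10.4 = 3.712.

Posterior: Gamma(shape=38.6, rate=10.4); mean ≈ 3.712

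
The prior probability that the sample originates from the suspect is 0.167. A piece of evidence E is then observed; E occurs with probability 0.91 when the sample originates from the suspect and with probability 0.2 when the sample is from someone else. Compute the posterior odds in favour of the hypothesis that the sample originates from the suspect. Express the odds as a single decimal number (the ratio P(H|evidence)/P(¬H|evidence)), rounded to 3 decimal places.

Prior odds = 0.167/(1−0.167) = 0.20048. In log-odds, ln(0.20048) = -1.6070.
Add log likelihood ratio: ln(4.5500) = 1.5151.
Posterior log-odds = -0.091913, so posterior odds = exp(-0.091913) = 0.91218.

Posterior odds ≈ 0.912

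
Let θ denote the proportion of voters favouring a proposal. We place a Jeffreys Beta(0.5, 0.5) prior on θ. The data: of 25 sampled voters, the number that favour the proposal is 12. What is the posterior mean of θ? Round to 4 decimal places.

Observing 12 successes and 13 failures updates Beta(0.5, 0.5) by adding the success and failure counts to the two shape parameters: α = 0.5+12 = 12.5, β = 0.5+13 = 13.5.
E[θ | data] = 12.5/(12.5+13.5) = 0.4808.

Posterior mean ≈ 0.4808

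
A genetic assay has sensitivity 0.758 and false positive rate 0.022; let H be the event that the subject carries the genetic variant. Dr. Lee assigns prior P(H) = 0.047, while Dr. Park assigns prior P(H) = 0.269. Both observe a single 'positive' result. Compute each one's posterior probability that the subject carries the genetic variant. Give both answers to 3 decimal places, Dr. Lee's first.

Dr. Lee: 0.630; Dr. Park: 0.927

P('+'|H) = 0.758, P('+'|¬H) = 0.022.
Dr. Lee: numerator 0.758·0.047 = 0.035626; evidence = 0.035626+0.022·0.953 = 0.056592; posterior = 0.630.
Dr. Park: numerator 0.758·0.269 = 0.20390; evidence = 0.20390+0.022·0.731 = 0.21998; posterior = 0.927.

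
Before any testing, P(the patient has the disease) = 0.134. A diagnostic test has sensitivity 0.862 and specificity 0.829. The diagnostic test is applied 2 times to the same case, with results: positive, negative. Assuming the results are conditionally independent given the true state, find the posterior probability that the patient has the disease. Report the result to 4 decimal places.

Posterior P(H) ≈ 0.1149

Let H be the event that the patient has the disease; start with P(H) = 0.134. P('positive'|H) = 0.862, P('positive'|¬H) = 0.171.
Update on result 1 ('positive'): P(H) ← 0.862·0.1340 / (0.862·0.1340 + 0.171·0.8660) = 0.11551/0.26359 = 0.4382.
Update on result 2 ('negative'): P(H) ← 0.138·0.4382 / (0.138·0.4382 + 0.829·0.5618) = 0.060472/0.52620 = 0.1149.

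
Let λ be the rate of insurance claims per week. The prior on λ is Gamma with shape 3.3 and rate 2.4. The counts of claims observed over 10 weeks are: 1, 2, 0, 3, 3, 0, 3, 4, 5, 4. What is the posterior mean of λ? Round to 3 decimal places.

Posterior mean ≈ 2.282

The Poisson likelihood adds the total count to the shape and the number of exposure periods to the rate. Here ∑xᵢ = 25 and n = 10, so shape 3.3→28.3 and rate 2.4→12.4.
Posterior mean = shape/rate = 28.3/12.4 = 2.282.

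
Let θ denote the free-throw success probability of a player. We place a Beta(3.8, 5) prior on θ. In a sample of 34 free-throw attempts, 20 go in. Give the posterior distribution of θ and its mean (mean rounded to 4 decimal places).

Posterior: Beta(23.8, 19); mean ≈ 0.5561

The binomial likelihood is conjugate to the Beta prior: with 20 successes and 14 failures, the posterior is Beta(3.8+20, 5+14) = Beta(23.8, 19).
E[θ | data] = 23.8/(23.8+19) = 0.5561.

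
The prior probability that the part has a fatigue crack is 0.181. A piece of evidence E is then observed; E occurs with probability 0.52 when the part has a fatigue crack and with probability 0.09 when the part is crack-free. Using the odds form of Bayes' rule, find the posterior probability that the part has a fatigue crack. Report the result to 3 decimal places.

Prior odds = 0.181/(1−0.181) = 0.22100.
Likelihood ratio for E = 0.52/0.09 = 5.7778.
Posterior odds = prior odds × LR = 1.2769.
Posterior probability = odds/(1+odds) = 1.2769/2.2769 = 0.561.

Posterior probability ≈ 0.561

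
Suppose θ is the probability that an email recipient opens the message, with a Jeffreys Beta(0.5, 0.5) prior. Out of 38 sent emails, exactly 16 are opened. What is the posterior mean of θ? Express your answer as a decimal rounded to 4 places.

The binomial likelihood is conjugate to the Beta prior: with 16 successes and 22 failures, the posterior is Beta(0.5+16, 0.5+22) = Beta(16.5, 22.5).
E[θ | data] = 16.5/(16.5+22.5) = 0.4231.

Posterior mean ≈ 0.4231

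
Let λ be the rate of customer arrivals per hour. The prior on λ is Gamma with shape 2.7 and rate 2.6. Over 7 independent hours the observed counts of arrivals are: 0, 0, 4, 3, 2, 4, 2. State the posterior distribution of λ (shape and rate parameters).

Posterior: Gamma(shape=17.7, rate=9.6)

Total count ∑xᵢ = 15 over n = 7 hours.
Gamma is conjugate to the Poisson likelihood: posterior is Gamma(shape = 2.7+15 = 17.7, rate = 2.6+7 = 9.6).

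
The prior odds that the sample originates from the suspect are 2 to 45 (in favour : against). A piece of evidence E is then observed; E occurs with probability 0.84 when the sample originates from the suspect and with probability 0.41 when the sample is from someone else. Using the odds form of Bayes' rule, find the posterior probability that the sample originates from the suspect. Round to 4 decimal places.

Prior odds = 2/45 = 0.044444. In log-odds, ln(0.044444) = -3.1135.
Add log likelihood ratio: ln(2.0488) = 0.71724.
Posterior log-odds = -2.3963, so posterior odds = exp(-2.3963) = 0.091057. Converting, P(H|E) = 0.091057/1.0911 = 0.0835.

Posterior probability ≈ 0.0835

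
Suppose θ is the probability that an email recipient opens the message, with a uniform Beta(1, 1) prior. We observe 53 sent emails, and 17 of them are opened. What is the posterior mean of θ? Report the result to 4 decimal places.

Observing 17 successes and 36 failures updates Beta(1, 1) by adding the success and failure counts to the two shape parameters: α = 1+17 = 18, β = 1+36 = 37.
E[θ | data] = 18/(18+37) = 0.3273.

Posterior mean ≈ 0.3273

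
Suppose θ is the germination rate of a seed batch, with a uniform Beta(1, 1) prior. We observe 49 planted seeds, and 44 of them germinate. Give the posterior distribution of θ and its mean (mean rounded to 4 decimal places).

The binomial likelihood is conjugate to the Beta prior: with 44 successes and 5 failures, the posterior is Beta(1+44, 1+5) = Beta(45, 6).
E[θ | data] = 45/(45+6) = 0.8824.

Posterior: Beta(45, 6); mean ≈ 0.8824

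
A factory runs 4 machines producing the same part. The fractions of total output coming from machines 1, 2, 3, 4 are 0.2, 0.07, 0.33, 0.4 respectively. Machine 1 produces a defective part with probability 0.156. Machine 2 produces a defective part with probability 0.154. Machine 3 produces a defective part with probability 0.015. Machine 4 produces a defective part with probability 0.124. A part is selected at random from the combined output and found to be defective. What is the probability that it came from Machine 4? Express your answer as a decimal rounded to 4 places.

Tabulate prior·likelihood by source: [1] prior 0.2, lik 0.156, product 0.03120; [2] prior 0.07, lik 0.154, product 0.01078; [3] prior 0.33, lik 0.015, product 0.004950; [4] prior 0.4, lik 0.124, product 0.04960.
Normalizing constant = 0.096530; the posterior for Machine 4 is its product over the sum, 0.04960/0.096530 = 0.5138.

Posterior probability ≈ 0.5138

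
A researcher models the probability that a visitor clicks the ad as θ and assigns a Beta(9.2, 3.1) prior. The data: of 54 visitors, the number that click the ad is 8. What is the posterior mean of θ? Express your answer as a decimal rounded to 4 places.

Posterior mean ≈ 0.2594

The binomial likelihood is conjugate to the Beta prior: with 8 successes and 46 failures, the posterior is Beta(9.2+8, 3.1+46) = Beta(17.2, 49.1).
E[θ | data] = 17.2/(17.2+49.1) = 0.2594.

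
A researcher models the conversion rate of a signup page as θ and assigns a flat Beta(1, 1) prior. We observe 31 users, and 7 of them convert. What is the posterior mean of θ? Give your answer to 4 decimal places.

Observing 7 successes and 24 failures updates Beta(1, 1) by adding the success and failure counts to the two shape parameters: α = 1+7 = 8, β = 1+24 = 25.
Posterior mean = α/(α+β) = 8/33 = 0.2424.

Posterior mean ≈ 0.2424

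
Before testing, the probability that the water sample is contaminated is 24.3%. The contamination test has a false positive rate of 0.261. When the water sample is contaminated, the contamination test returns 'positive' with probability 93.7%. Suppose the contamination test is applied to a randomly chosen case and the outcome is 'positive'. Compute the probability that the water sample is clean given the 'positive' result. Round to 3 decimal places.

Write H for 'the water sample is contaminated'. Prior odds H:¬H = 0.243/0.757 = 0.32100. For the 'positive' outcome, the likelihood ratio is 0.937/0.261 = 3.5900.
Posterior odds = 0.32100 × 3.5900 = 1.1524, so P(H|E) = 1.1524/(1+1.1524) = 0.535. Then P(¬H|E) = 1 − 0.535 = 0.465.

P(¬H | E) ≈ 0.465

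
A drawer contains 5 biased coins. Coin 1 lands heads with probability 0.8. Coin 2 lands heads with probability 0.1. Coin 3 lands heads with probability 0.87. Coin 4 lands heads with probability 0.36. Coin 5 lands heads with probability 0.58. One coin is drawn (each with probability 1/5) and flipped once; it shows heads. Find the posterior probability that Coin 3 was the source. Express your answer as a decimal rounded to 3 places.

P(heads|C1) = 0.8; P(heads|C2) = 0.1; P(heads|C3) = 0.87; P(heads|C4) = 0.36; P(heads|C5) = 0.58.
Prior × likelihood for each source: 0.2·0.8=0.1600, 0.2·0.1=0.02000, 0.2·0.87=0.1740, 0.2·0.36=0.07200, 0.2·0.58=0.1160. Summing gives P(heads) = 0.54200.
P(Coin 3 | heads) = 0.1740 / 0.54200 = 0.321.

Posterior probability ≈ 0.321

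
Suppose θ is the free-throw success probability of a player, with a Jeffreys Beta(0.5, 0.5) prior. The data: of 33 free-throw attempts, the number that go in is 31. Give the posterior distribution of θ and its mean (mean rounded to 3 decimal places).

Posterior: Beta(31.5, 2.5); mean ≈ 0.926

The binomial likelihood is conjugate to the Beta prior: with 31 successes and 2 failures, the posterior is Beta(0.5+31, 0.5+2) = Beta(31.5, 2.5).
Posterior mean = α/(α+β) = 31.5/34 = 0.926.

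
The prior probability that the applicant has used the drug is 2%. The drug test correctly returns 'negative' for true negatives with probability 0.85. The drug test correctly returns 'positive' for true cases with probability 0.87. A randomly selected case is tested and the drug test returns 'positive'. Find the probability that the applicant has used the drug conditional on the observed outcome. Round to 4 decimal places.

Let H be the event that the applicant has used the drug. P(H) = 0.02, so P(¬H) = 0.98. With E the 'positive' result, P(E|H) = 0.87 and P(E|¬H) = 0.15.
P(E) = 0.87·0.02 + 0.15·0.98 = 0.017400 + 0.14700 = 0.16440.
By Bayes' theorem, P(H|E) = 0.017400 / 0.16440 = 0.1058.

P(H | E) ≈ 0.1058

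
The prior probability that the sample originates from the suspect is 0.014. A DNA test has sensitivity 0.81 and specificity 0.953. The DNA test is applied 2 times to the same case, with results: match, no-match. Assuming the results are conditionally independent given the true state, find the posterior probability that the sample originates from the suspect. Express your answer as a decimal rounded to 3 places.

Let H be the event that the sample originates from the suspect; start with P(H) = 0.014. P('match'|H) = 0.81, P('match'|¬H) = 0.047.
Update on result 1 ('match'): P(H) ← 0.81·0.0140 / (0.81·0.0140 + 0.047·0.9860) = 0.011340/0.057682 = 0.1966.
Update on result 2 ('no-match'): P(H) ← 0.19·0.1966 / (0.19·0.1966 + 0.953·0.8034) = 0.037353/0.80300 = 0.0465.

Posterior P(H) ≈ 0.047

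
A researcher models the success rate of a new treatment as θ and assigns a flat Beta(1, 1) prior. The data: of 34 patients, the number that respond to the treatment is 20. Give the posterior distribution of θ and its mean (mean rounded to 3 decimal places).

The binomial likelihood is conjugate to the Beta prior: with 20 successes and 14 failures, the posterior is Beta(1+20, 1+14) = Beta(21, 15).
E[θ | data] = 21/(21+15) = 0.583.

Posterior: Beta(21, 15); mean ≈ 0.583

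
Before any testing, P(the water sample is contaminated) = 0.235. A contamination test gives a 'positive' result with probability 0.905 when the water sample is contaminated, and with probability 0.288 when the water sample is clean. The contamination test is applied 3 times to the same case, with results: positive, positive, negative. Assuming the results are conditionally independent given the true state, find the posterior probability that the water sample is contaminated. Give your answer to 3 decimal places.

With H the event that the water sample is contaminated, the joint likelihood of the observed sequence is P(data|H) = 0.905·0.905·0.095 = 0.077807 and P(data|¬H) = 0.288·0.288·0.712 = 0.059056.
Bayes: P(H|data) = 0.235·0.077807 / (0.235·0.077807 + 0.765·0.059056) = 0.018285/0.063463 = 0.2881.

Posterior P(H) ≈ 0.288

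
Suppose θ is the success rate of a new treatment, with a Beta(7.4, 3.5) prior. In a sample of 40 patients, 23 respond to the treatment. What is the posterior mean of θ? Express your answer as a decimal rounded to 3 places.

The binomial likelihood is conjugate to the Beta prior: with 23 successes and 17 failures, the posterior is Beta(7.4+23, 3.5+17) = Beta(30.4, 20.5).
Posterior mean = α/(α+β) = 30.4/50.9 = 0.597.

Posterior mean ≈ 0.597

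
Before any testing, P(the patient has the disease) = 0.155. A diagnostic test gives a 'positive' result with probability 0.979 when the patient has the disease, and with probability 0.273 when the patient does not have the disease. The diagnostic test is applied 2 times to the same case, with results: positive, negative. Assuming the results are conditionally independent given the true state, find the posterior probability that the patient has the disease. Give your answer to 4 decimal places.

With H the event that the patient has the disease, the joint likelihood of the observed sequence is P(data|H) = 0.979·0.021 = 0.020559 and P(data|¬H) = 0.273·0.727 = 0.19847.
Bayes: P(H|data) = 0.155·0.020559 / (0.155·0.020559 + 0.845·0.19847) = 0.0031866/0.17089 = 0.0186.

Posterior P(H) ≈ 0.0186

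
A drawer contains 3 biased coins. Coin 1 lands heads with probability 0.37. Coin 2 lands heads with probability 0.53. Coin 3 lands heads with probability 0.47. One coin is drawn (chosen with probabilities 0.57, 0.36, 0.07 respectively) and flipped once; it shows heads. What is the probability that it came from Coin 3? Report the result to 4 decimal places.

Posterior probability ≈ 0.0757

Tabulate prior·likelihood by source: [1] prior 0.57, lik 0.37, product 0.2109; [2] prior 0.36, lik 0.53, product 0.1908; [3] prior 0.07, lik 0.47, product 0.03290.
Normalizing constant = 0.43460; the posterior for Coin 3 is its product over the sum, 0.03290/0.43460 = 0.0757.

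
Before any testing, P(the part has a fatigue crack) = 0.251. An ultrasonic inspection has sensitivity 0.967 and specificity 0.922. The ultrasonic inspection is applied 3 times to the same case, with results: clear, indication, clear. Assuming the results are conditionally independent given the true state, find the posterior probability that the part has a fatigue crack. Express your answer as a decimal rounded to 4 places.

Posterior P(H) ≈ 0.0053

Let H be the event that the part has a fatigue crack; start with P(H) = 0.251. P('indication'|H) = 0.967, P('indication'|¬H) = 0.078.
Update on result 1 ('clear'): P(H) ← 0.033·0.2510 / (0.033·0.2510 + 0.922·0.7490) = 0.0082830/0.69886 = 0.0119.
Update on result 2 ('indication'): P(H) ← 0.967·0.0119 / (0.967·0.0119 + 0.078·0.9881) = 0.011461/0.088537 = 0.1294.
Update on result 3 ('clear'): P(H) ← 0.033·0.1294 / (0.033·0.1294 + 0.922·0.8706) = 0.0042718/0.80692 = 0.0053.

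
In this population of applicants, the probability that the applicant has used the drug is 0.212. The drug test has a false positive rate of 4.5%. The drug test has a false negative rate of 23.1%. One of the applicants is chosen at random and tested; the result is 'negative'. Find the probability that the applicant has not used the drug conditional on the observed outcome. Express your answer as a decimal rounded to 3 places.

P(¬H | E) ≈ 0.939

Write H for 'the applicant has used the drug'. Prior odds H:¬H = 0.212/0.788 = 0.26904. For the 'negative' outcome, the likelihood ratio is 0.231/0.955 = 0.24188.
Posterior odds = 0.26904 × 0.24188 = 0.065076, so P(H|E) = 0.065076/(1+0.065076) = 0.061. Then P(¬H|E) = 1 − 0.061 = 0.939.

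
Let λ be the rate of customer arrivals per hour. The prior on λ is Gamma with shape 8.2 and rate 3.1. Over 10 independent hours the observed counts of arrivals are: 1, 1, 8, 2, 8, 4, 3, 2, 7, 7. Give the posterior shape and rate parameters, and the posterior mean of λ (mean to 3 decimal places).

Posterior: Gamma(shape=51.2, rate=13.1); mean ≈ 3.908

The Poisson likelihood adds the total count to the shape and the number of exposure periods to the rate. Here ∑xᵢ = 43 and n = 10, so shape 8.2→51.2 and rate 3.1→13.1.
E[λ | data] = 51.2/13.1 = 3.908.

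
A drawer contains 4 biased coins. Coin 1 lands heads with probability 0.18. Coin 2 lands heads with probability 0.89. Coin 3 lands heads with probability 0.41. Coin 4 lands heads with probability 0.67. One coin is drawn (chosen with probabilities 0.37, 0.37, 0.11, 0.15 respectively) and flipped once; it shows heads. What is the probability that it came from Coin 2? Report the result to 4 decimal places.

Posterior probability ≈ 0.6081

P(heads|C1) = 0.18; P(heads|C2) = 0.89; P(heads|C3) = 0.41; P(heads|C4) = 0.67.
Prior × likelihood for each source: 0.37·0.18=0.06660, 0.37·0.89=0.3293, 0.11·0.41=0.04510, 0.15·0.67=0.1005. Summing gives P(heads) = 0.54150.
P(Coin 2 | heads) = 0.3293 / 0.54150 = 0.6081.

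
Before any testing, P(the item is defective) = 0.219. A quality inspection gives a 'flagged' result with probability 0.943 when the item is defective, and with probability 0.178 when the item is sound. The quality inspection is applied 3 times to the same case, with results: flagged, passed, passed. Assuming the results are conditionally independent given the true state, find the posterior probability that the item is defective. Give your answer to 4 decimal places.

Posterior P(H) ≈ 0.0071

Let H be the event that the item is defective; start with P(H) = 0.219. P('flagged'|H) = 0.943, P('flagged'|¬H) = 0.178.
Update on result 1 ('flagged'): P(H) ← 0.943·0.2190 / (0.943·0.2190 + 0.178·0.7810) = 0.20652/0.34553 = 0.5977.
Update on result 2 ('passed'): P(H) ← 0.057·0.5977 / (0.057·0.5977 + 0.822·0.4023) = 0.034067/0.36478 = 0.0934.
Update on result 3 ('passed'): P(H) ← 0.057·0.0934 / (0.057·0.0934 + 0.822·0.9066) = 0.0053233/0.75056 = 0.0071.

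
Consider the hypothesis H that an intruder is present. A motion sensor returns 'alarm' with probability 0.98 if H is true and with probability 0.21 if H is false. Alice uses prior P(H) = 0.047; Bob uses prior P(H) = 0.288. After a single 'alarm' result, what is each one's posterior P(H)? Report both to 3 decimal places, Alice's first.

P('+'|H) = 0.98, P('+'|¬H) = 0.21.
Alice: numerator 0.98·0.047 = 0.046060; evidence = 0.046060+0.21·0.953 = 0.24619; posterior = 0.187.
Bob: numerator 0.98·0.288 = 0.28224; evidence = 0.28224+0.21·0.712 = 0.43176; posterior = 0.654.

Alice: 0.187; Bob: 0.654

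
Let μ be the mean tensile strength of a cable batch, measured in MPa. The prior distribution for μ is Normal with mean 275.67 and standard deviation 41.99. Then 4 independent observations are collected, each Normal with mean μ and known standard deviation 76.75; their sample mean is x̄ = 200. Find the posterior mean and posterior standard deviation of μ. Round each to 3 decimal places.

With known σ, the Normal prior is conjugate. Weight on the data is w = (n/σ²)/(n/σ² + 1/τ₀²) = 0.00067905/(0.00067905+0.00056716) = 0.54489.
Posterior mean = w·x̄ + (1−w)·μ₀ = 0.54489·200 + 0.45511·275.67 = 234.438. Posterior variance = 1/(0.00067905+0.00056716) = 802.429, so SD = 28.327.

Posterior mean ≈ 234.438; posterior SD ≈ 28.327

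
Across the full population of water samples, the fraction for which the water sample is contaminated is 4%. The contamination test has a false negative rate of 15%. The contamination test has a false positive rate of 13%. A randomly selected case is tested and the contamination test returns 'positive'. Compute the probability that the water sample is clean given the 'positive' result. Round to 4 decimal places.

Write H for 'the water sample is contaminated'. Prior odds H:¬H = 0.04/0.96 = 0.041667. For the 'positive' outcome, the likelihood ratio is 0.85/0.13 = 6.5385.
Posterior odds = 0.041667 × 6.5385 = 0.27244, so P(H|E) = 0.27244/(1+0.27244) = 0.2141. Then P(¬H|E) = 1 − 0.2141 = 0.7859.

P(¬H | E) ≈ 0.7859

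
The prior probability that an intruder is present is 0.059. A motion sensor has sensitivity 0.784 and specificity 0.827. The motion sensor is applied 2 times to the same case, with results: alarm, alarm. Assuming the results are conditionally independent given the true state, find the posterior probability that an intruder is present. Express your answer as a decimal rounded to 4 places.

Posterior P(H) ≈ 0.5629

Let H be the event that an intruder is present; start with P(H) = 0.059. P('alarm'|H) = 0.784, P('alarm'|¬H) = 0.173.
Update on result 1 ('alarm'): P(H) ← 0.784·0.0590 / (0.784·0.0590 + 0.173·0.9410) = 0.046256/0.20905 = 0.2213.
Update on result 2 ('alarm'): P(H) ← 0.784·0.2213 / (0.784·0.2213 + 0.173·0.7787) = 0.17347/0.30820 = 0.5629.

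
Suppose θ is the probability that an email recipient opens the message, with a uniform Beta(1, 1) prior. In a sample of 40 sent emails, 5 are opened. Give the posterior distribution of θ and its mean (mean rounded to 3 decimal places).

The binomial likelihood is conjugate to the Beta prior: with 5 successes and 35 failures, the posterior is Beta(1+5, 1+35) = Beta(6, 36).
Posterior mean = α/(α+β) = 6/42 = 0.143.

Posterior: Beta(6, 36); mean ≈ 0.143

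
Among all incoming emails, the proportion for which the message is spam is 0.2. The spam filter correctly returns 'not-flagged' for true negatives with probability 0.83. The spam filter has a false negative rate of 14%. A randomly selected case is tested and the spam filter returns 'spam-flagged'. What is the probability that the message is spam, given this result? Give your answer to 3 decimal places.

Let H be the event that the message is spam. P(H) = 0.2, so P(¬H) = 0.8. With E the 'spam-flagged' result, P(E|H) = 0.86 and P(E|¬H) = 0.17.
P(E) = 0.86·0.2 + 0.17·0.8 = 0.17200 + 0.13600 = 0.30800.
By Bayes' theorem, P(H|E) = 0.17200 / 0.30800 = 0.558.

P(H | E) ≈ 0.558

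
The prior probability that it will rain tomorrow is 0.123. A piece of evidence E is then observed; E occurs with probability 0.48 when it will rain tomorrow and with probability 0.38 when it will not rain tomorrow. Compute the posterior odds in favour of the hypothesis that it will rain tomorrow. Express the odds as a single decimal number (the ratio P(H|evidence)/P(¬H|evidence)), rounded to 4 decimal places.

Posterior odds ≈ 0.1772

Prior odds = 0.123/(1−0.123) = 0.14025. In log-odds, ln(0.14025) = -1.9643.
Add log likelihood ratio: ln(1.2632) = 0.23361.
Posterior log-odds = -1.7307, so posterior odds = exp(-1.7307) = 0.17716.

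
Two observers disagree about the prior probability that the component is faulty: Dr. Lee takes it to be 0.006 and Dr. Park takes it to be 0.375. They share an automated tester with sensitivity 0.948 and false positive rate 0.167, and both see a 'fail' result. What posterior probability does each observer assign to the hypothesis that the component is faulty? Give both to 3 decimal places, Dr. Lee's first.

The likelihood ratio for a 'fail' result is 0.948/0.167 = 5.6766.
Dr. Lee: prior odds 0.006/0.994 = 0.0060362; posterior odds 0.034265; posterior probability 0.033.
Dr. Park: prior odds 0.375/0.625 = 0.60000; posterior odds 3.4060; posterior probability 0.773.

Dr. Lee: 0.033; Dr. Park: 0.773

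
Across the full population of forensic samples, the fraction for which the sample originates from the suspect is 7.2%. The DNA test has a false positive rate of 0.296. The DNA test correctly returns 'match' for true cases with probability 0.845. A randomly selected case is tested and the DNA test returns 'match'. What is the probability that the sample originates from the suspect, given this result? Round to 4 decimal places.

Let H be the event that the sample originates from the suspect. P(H) = 0.072, so P(¬H) = 0.928. With E the 'match' result, P(E|H) = 0.845 and P(E|¬H) = 0.296.
P(E) = 0.845·0.072 + 0.296·0.928 = 0.060840 + 0.27469 = 0.33553.
By Bayes' theorem, P(H|E) = 0.060840 / 0.33553 = 0.1813.

P(H | E) ≈ 0.1813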